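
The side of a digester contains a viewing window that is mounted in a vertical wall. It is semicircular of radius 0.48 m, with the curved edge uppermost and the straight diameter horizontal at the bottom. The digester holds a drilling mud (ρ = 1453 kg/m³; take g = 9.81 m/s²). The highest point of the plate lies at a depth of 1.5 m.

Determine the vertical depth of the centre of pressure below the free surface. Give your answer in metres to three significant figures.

γ = ρg = 1453 × 9.81 / 1000 = 14.25393 kN/m³.
The centroid lies 4r/(3π) = 0.203718 m above the diameter, so r − 4r/(3π) = 0.48 − 0.203718 = 0.276282 m below the topmost point, so the centroid depth is h_c = 1.5 + 0.276282 = 1.77628 m.
A = πr²/2 = π × 0.48²/2 = 0.361911 m².
Resultant F = γ·h_c·A = 14.25393 × 1.77628 × 0.361911 = 9.16321 kN.
I_c = (π/8 − 8/(9π))·r⁴ = 0.109757 × 0.48⁴ = 0.00582636 m⁴.
Centre of pressure: y_p = y_c + I_c/(y_c·A) = 1.77628 + 0.00582636/(1.77628 × 0.361911) = 1.77628 + 0.00906325 = 1.78534 m along the plane.

h_p = 1.79 m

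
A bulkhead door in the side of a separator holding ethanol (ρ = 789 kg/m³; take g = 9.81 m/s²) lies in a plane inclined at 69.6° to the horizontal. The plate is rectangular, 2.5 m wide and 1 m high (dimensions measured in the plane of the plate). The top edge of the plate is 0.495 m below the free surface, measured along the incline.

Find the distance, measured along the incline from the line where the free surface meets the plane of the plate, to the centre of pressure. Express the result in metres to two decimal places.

γ = ρg = 789 × 9.81 / 1000 = 7.74009 kN/m³.
Let θ = 69.6° be the plate's angle to the horizontal; measure y along the incline from where the plane meets the free surface. Vertical depth h = y·sinθ with sinθ = 0.937282.
The centroid lies 1/2 = 0.5 m below the top edge, so y_c = 0.495 + 0.5 = 0.995 m and h_c = 0.995 × 0.937282 = 0.932596 m.
A = 2.5 × 1 = 2.5 m².
Resultant F = γ·h_c·A = 7.74009 × 0.932596 × 2.5 = 18.0459 kN.
I_c = b·h³/12 = 2.5 × 1³/12 = 0.208333 m⁴.
Centre of pressure: y_p = y_c + I_c/(y_c·A) = 0.995 + 0.208333/(0.995 × 2.5) = 0.995 + 0.083752 = 1.07875 m along the plane.

y_p = 1.08 m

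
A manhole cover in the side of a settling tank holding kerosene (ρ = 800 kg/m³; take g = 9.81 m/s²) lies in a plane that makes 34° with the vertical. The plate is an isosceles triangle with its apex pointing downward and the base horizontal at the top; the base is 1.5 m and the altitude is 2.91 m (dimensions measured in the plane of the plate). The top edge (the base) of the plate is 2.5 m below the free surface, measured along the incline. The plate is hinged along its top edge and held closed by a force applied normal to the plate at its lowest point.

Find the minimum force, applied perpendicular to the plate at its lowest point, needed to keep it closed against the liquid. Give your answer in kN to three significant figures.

γ = ρg = 800 × 9.81 / 1000 = 7.848 kN/m³.
The plate makes 34° with the vertical, i.e. θ = 90° − 34° = 56° to the horizontal. Measuring y along the incline from the free-surface line, vertical depth h = y·sinθ with sinθ = 0.829038.
With the apex down, the centroid sits h/3 = 2.91/3 = 0.97 m below the base (the top edge), so y_c = 2.5 + 0.97 = 3.47 m and h_c = 3.47 × 0.829038 = 2.87676 m.
A = ½ × 1.5 × 2.91 = 2.1825 m².
Resultant F = γ·h_c·A = 7.848 × 2.87676 × 2.1825 = 49.2739 kN.
I_c = b·h³/36 = 1.5 × 2.91³/36 = 1.02676 m⁴.
Centre of pressure: y_p = y_c + I_c/(y_c·A) = 3.47 + 1.02676/(3.47 × 2.1825) = 3.47 + 0.135577 = 3.60558 m along the plane.
The resultant acts 0.97 + 0.135577 = 1.10558 m (along the plate) below the hinge at the top edge, so the moment about the hinge is M = F × 1.10558 = 49.2739 × 1.10558 = 54.4762 kN·m.
A normal force at the bottom, 2.91 m from the hinge, must supply this moment: P = 54.4762/2.91 = 18.7203 kN.

P ≈ 18.7 kN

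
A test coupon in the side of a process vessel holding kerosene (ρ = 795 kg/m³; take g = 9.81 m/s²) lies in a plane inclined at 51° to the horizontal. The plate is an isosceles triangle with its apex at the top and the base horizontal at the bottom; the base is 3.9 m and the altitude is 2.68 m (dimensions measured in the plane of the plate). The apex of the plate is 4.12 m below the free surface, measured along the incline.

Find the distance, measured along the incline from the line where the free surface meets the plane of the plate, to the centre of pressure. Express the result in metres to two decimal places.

y_p = 5.97 m

γ = ρg = 795 × 9.81 / 1000 = 7.79895 kN/m³.
Let θ = 51° be the plate's angle to the horizontal; measure y along the incline from where the plane meets the free surface. Vertical depth h = y·sinθ with sinθ = 0.777146.
With the apex up, the centroid sits 2h/3 = 2 × 2.68/3 = 1.78667 m below the apex, so y_c = 4.12 + 1.78667 = 5.90667 m and h_c = 5.90667 × 0.777146 = 4.59034 m.
A = ½ × 3.9 × 2.68 = 5.226 m².
Resultant F = γ·h_c·A = 7.79895 × 4.59034 × 5.226 = 187.09 kN.
I_c = b·h³/36 = 3.9 × 2.68³/36 = 2.08529 m⁴.
Centre of pressure: y_p = y_c + I_c/(y_c·A) = 5.90667 + 2.08529/(5.90667 × 5.226) = 5.90667 + 0.0675545 = 5.97422 m along the plane.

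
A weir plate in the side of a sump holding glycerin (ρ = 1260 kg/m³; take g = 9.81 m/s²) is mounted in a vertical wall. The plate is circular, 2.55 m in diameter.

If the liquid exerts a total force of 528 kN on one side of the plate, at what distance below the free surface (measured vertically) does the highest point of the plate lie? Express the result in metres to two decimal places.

γ = ρg = 1260 × 9.81 / 1000 = 12.3606 kN/m³.
A = π(1.275)² = 5.10705 m².
From F = γ·h_c·A, the centroid depth is h_c = 528/(12.3606 × 5.10705) = 8.3642 m.
The centroid is at the centre, 1.275 m below the top of the plate, so the highest point sits at h_top = 8.3642 − 1.275 = 7.0892 m below the surface.

d_top ≈ 7.09 m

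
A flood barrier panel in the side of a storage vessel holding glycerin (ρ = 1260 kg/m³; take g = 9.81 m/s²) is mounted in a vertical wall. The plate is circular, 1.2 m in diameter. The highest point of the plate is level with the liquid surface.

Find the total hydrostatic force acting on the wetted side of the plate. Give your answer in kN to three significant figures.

γ = ρg = 1260 × 9.81 / 1000 = 12.3606 kN/m³.
The centroid is at the centre, 0.6 m below the top of the plate, so the centroid depth is h_c = 0.6 m.
A = π(0.6)² = 1.13097 m².
Resultant F = γ·h_c·A = 12.3606 × 0.6 × 1.13097 = 8.38768 kN.

F ≈ 8.39 kN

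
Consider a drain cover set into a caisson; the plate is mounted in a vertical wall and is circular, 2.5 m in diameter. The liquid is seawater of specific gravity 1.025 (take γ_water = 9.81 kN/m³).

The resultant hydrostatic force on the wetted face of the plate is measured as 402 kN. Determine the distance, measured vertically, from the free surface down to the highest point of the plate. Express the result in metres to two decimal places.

d_top ≈ 6.89 m

γ = 1.025 × 9.81 = 10.05525 kN/m³.
A = π(1.25)² = 4.90874 m².
From F = γ·h_c·A, the centroid depth is h_c = 402/(10.05525 × 4.90874) = 8.14448 m.
The centroid is at the centre, 1.25 m below the top of the plate, so the highest point sits at h_top = 8.14448 − 1.25 = 6.89448 m below the surface.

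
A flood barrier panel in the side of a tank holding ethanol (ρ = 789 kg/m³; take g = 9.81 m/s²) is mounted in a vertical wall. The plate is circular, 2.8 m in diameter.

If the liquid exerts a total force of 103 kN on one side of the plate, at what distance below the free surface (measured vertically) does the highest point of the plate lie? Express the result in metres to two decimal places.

d_top ≈ 0.76 m

γ = ρg = 789 × 9.81 / 1000 = 7.74009 kN/m³.
A = π(1.4)² = 6.15752 m².
From F = γ·h_c·A, the centroid depth is h_c = 103/(7.74009 × 6.15752) = 2.16115 m.
The centroid is at the centre, 1.4 m below the top of the plate, so the highest point sits at h_top = 2.16115 − 1.4 = 0.76115 m below the surface.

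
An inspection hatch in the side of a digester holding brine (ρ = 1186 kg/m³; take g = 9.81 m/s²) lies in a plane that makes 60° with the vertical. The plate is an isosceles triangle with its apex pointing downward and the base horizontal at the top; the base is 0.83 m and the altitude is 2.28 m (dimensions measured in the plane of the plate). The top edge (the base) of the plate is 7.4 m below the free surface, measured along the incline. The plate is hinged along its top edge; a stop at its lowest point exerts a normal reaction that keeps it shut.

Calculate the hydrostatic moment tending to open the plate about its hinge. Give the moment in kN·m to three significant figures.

M ≈ 35.7 kN·m

γ = ρg = 1186 × 9.81 / 1000 = 11.63466 kN/m³.
The plate makes 60° with the vertical, i.e. θ = 90° − 60° = 30° to the horizontal. Measuring y along the incline from the free-surface line, vertical depth h = y·sinθ with sinθ = 0.500000.
With the apex down, the centroid sits h/3 = 2.28/3 = 0.76 m below the base (the top edge), so y_c = 7.4 + 0.76 = 8.16 m and h_c = 8.16 × 0.500000 = 4.08 m.
A = ½ × 0.83 × 2.28 = 0.9462 m².
Resultant F = γ·h_c·A = 11.63466 × 4.08 × 0.9462 = 44.9156 kN.
I_c = b·h³/36 = 0.83 × 2.28³/36 = 0.273263 m⁴.
Centre of pressure: y_p = y_c + I_c/(y_c·A) = 8.16 + 0.273263/(8.16 × 0.9462) = 8.16 + 0.0353922 = 8.19539 m along the plane.
The resultant acts 0.76 + 0.0353922 = 0.795392 m (along the plate) below the hinge at the top edge, so the moment about the hinge is M = F × 0.795392 = 44.9156 × 0.795392 = 35.7255 kN·m.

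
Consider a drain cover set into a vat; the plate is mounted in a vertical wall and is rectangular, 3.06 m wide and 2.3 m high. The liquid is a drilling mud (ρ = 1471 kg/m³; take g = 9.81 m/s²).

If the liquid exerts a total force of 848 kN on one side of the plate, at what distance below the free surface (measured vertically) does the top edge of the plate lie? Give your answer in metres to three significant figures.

γ = ρg = 1471 × 9.81 / 1000 = 14.43051 kN/m³.
A = 3.06 × 2.3 = 7.038 m².
From F = γ·h_c·A, the centroid depth is h_c = 848/(14.43051 × 7.038) = 8.34959 m.
The centroid lies 2.3/2 = 1.15 m below the top edge, so the top edge sits at h_top = 8.34959 − 1.15 = 7.19959 m below the surface.

d_top ≈ 7.20 m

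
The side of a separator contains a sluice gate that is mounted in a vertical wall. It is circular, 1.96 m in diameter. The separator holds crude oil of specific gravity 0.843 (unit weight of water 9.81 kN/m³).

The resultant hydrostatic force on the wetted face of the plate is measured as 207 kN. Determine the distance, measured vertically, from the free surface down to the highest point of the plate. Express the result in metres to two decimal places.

d_top ≈ 7.32 m

γ = 0.843 × 9.81 = 8.26983 kN/m³.
A = π(0.98)² = 3.01719 m².
From F = γ·h_c·A, the centroid depth is h_c = 207/(8.26983 × 3.01719) = 8.29605 m.
The centroid is at the centre, 0.98 m below the top of the plate, so the highest point sits at h_top = 8.29605 − 0.98 = 7.31605 m below the surface.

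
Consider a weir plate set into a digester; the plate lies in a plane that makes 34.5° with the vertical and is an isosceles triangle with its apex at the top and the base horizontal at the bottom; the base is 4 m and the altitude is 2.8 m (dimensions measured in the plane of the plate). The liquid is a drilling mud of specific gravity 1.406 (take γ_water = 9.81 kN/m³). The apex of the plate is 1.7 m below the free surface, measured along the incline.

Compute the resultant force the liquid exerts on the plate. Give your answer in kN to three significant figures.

F ≈ 227 kN

γ = 1.406 × 9.81 = 13.79286 kN/m³.
The plate makes 34.5° with the vertical, i.e. θ = 90° − 34.5° = 55.5° to the horizontal. Measuring y along the incline from the free-surface line, vertical depth h = y·sinθ with sinθ = 0.824126.
With the apex up, the centroid sits 2h/3 = 2 × 2.8/3 = 1.86667 m below the apex, so y_c = 1.7 + 1.86667 = 3.56667 m and h_c = 3.56667 × 0.824126 = 2.93939 m.
A = ½ × 4 × 2.8 = 5.6 m².
Resultant F = γ·h_c·A = 13.79286 × 2.93939 × 5.6 = 227.039 kN.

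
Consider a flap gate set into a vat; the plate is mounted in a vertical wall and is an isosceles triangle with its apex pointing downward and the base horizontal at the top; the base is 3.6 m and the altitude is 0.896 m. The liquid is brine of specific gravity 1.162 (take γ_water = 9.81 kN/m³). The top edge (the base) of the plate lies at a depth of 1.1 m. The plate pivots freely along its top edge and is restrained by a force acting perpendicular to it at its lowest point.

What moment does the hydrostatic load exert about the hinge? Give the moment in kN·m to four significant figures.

M ≈ 8.500 kN·m

γ = 1.162 × 9.81 = 11.39922 kN/m³.
With the apex down, the centroid sits h/3 = 0.896/3 = 0.298667 m below the base (the top edge), so the centroid depth is h_c = 1.1 + 0.298667 = 1.39867 m.
A = ½ × 3.6 × 0.896 = 1.6128 m².
Resultant F = γ·h_c·A = 11.39922 × 1.39867 × 1.6128 = 25.7141 kN.
I_c = b·h³/36 = 3.6 × 0.896³/36 = 0.0719323 m⁴.
Centre of pressure: y_p = y_c + I_c/(y_c·A) = 1.39867 + 0.0719323/(1.39867 × 1.6128) = 1.39867 + 0.0318881 = 1.43056 m along the plane.
The resultant acts 0.298667 + 0.0318881 = 0.330555 m (along the plate) below the hinge at the top edge, so the moment about the hinge is M = F × 0.330555 = 25.7141 × 0.330555 = 8.49992 kN·m.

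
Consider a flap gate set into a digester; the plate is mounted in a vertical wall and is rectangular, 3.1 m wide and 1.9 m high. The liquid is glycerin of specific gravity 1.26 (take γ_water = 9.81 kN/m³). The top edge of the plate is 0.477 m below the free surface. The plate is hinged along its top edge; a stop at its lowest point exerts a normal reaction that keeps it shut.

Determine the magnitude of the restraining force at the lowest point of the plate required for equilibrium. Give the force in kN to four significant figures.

γ = 1.26 × 9.81 = 12.3606 kN/m³.
The centroid lies 1.9/2 = 0.95 m below the top edge, so the centroid depth is h_c = 0.477 + 0.95 = 1.427 m.
A = 3.1 × 1.9 = 5.89 m².
Resultant F = γ·h_c·A = 12.3606 × 1.427 × 5.89 = 103.891 kN.
I_c = b·h³/12 = 3.1 × 1.9³/12 = 1.77191 m⁴.
Centre of pressure: y_p = y_c + I_c/(y_c·A) = 1.427 + 1.77191/(1.427 × 5.89) = 1.427 + 0.210815 = 1.63782 m along the plane.
The resultant acts 0.95 + 0.210815 = 1.16081 m (along the plate) below the hinge at the top edge, so the moment about the hinge is M = F × 1.16081 = 103.891 × 1.16081 = 120.598 kN·m.
A normal force at the bottom, 1.9 m from the hinge, must supply this moment: P = 120.598/1.9 = 63.4726 kN.

P ≈ 63.47 kN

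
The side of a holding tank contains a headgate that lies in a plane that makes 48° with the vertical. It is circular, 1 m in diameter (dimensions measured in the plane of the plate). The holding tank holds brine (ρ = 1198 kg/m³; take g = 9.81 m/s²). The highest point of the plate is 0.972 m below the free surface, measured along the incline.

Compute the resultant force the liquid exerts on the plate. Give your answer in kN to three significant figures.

γ = ρg = 1198 × 9.81 / 1000 = 11.75238 kN/m³.
The plate makes 48° with the vertical, i.e. θ = 90° − 48° = 42° to the horizontal. Measuring y along the incline from the free-surface line, vertical depth h = y·sinθ with sinθ = 0.669131.
The centroid is at the centre, 0.5 m below the top of the plate, so y_c = 0.972 + 0.5 = 1.472 m and h_c = 1.472 × 0.669131 = 0.984961 m.
A = π(0.5)² = 0.785398 m².
Resultant F = γ·h_c·A = 11.75238 × 0.984961 × 0.785398 = 9.09148 kN.

F ≈ 9.09 kN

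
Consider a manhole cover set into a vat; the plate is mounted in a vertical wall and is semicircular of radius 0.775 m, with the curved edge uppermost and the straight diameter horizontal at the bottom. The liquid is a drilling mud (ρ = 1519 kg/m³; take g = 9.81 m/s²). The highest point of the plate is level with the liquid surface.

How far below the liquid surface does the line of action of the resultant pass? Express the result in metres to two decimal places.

h_p = 0.54 m

γ = ρg = 1519 × 9.81 / 1000 = 14.90139 kN/m³.
The centroid lies 4r/(3π) = 0.32892 m above the diameter, so r − 4r/(3π) = 0.775 − 0.32892 = 0.44608 m below the topmost point, so the centroid depth is h_c = 0.44608 m.
A = πr²/2 = π × 0.775²/2 = 0.94346 m².
Resultant F = γ·h_c·A = 14.90139 × 0.44608 × 0.94346 = 6.27138 kN.
I_c = (π/8 − 8/(9π))·r⁴ = 0.109757 × 0.775⁴ = 0.0395949 m⁴.
Centre of pressure: y_p = y_c + I_c/(y_c·A) = 0.44608 + 0.0395949/(0.44608 × 0.94346) = 0.44608 + 0.0940812 = 0.540161 m along the plane.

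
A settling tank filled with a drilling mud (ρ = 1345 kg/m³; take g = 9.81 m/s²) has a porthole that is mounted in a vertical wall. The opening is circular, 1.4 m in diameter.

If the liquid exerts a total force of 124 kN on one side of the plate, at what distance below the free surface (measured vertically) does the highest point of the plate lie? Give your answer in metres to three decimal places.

γ = ρg = 1345 × 9.81 / 1000 = 13.19445 kN/m³.
A = π(0.7)² = 1.53938 m².
From F = γ·h_c·A, the centroid depth is h_c = 124/(13.19445 × 1.53938) = 6.10498 m.
The centroid is at the centre, 0.7 m below the top of the plate, so the highest point sits at h_top = 6.10498 − 0.7 = 5.40498 m below the surface.

d_top ≈ 5.405 m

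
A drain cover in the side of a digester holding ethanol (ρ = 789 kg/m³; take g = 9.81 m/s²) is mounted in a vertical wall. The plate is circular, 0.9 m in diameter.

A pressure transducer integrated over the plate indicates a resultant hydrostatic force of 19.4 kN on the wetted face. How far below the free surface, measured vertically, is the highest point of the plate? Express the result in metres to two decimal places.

d_top ≈ 3.49 m

γ = ρg = 789 × 9.81 / 1000 = 7.74009 kN/m³.
A = π(0.45)² = 0.636173 m².
From F = γ·h_c·A, the centroid depth is h_c = 19.4/(7.74009 × 0.636173) = 3.93986 m.
The centroid is at the centre, 0.45 m below the top of the plate, so the highest point sits at h_top = 3.93986 − 0.45 = 3.48986 m below the surface.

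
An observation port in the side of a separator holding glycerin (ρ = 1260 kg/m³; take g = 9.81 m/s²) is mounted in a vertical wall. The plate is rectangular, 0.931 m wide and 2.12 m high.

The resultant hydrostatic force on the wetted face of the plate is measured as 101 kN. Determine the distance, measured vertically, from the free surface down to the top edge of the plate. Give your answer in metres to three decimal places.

d_top ≈ 3.080 m

γ = ρg = 1260 × 9.81 / 1000 = 12.3606 kN/m³.
A = 0.931 × 2.12 = 1.97372 m².
From F = γ·h_c·A, the centroid depth is h_c = 101/(12.3606 × 1.97372) = 4.13996 m.
The centroid lies 2.12/2 = 1.06 m below the top edge, so the top edge sits at h_top = 4.13996 − 1.06 = 3.07996 m below the surface.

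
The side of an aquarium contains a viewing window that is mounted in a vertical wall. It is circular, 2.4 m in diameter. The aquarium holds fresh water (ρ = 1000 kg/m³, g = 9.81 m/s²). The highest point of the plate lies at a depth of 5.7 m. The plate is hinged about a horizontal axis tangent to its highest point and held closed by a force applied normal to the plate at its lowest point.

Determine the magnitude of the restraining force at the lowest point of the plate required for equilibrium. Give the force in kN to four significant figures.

γ = ρg = 1000 × 9.81 = 9810 N/m³ = 9.81 kN/m³.
The centroid is at the centre, 1.2 m below the top of the plate, so the centroid depth is h_c = 5.7 + 1.2 = 6.9 m.
A = π(1.2)² = 4.52389 m².
Resultant F = γ·h_c·A = 9.81 × 6.9 × 4.52389 = 306.218 kN.
I_c = πr⁴/4 = π × 1.2⁴/4 = 1.6286 m⁴.
Centre of pressure: y_p = y_c + I_c/(y_c·A) = 6.9 + 1.6286/(6.9 × 4.52389) = 6.9 + 0.0521739 = 6.95217 m along the plane.
The resultant acts 1.2 + 0.0521739 = 1.25217 m (along the plate) below the hinge at the top edge, so the moment about the hinge is M = F × 1.25217 = 306.218 × 1.25217 = 383.437 kN·m.
A normal force at the bottom, 2.4 m from the hinge, must supply this moment: P = 383.437/2.4 = 159.765 kN.

P ≈ 159.8 kN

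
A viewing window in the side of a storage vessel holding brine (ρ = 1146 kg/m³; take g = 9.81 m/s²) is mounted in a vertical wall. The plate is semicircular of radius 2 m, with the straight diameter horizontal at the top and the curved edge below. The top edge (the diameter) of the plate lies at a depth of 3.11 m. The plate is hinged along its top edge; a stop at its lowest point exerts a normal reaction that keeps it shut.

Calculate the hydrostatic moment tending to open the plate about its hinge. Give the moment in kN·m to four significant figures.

M ≈ 257.1 kN·m

γ = ρg = 1146 × 9.81 / 1000 = 11.24226 kN/m³.
The centroid of a semicircle lies 4r/(3π) = 0.848826 m from the diameter, here below the top edge, so the centroid depth is h_c = 3.11 + 0.848826 = 3.95883 m.
A = πr²/2 = π × 2²/2 = 6.28319 m².
Resultant F = γ·h_c·A = 11.24226 × 3.95883 × 6.28319 = 279.641 kN.
I_c = (π/8 − 8/(9π))·r⁴ = 0.109757 × 2⁴ = 1.75611 m⁴.
Centre of pressure: y_p = y_c + I_c/(y_c·A) = 3.95883 + 1.75611/(3.95883 × 6.28319) = 3.95883 + 0.0706 = 4.02943 m along the plane.
The resultant acts 0.848826 + 0.0706 = 0.919426 m (along the plate) below the hinge at the top edge, so the moment about the hinge is M = F × 0.919426 = 279.641 × 0.919426 = 257.109 kN·m.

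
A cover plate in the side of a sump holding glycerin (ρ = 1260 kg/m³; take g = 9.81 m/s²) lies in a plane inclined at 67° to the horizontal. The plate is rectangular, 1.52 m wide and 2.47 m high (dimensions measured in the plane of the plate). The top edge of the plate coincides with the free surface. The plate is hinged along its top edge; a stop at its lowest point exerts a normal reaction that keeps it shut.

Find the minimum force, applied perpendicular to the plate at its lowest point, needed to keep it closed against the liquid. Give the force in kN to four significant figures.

P ≈ 35.17 kN

γ = ρg = 1260 × 9.81 / 1000 = 12.3606 kN/m³.
Let θ = 67° be the plate's angle to the horizontal; measure y along the incline from where the plane meets the free surface. Vertical depth h = y·sinθ with sinθ = 0.920505.
The centroid lies 2.47/2 = 1.235 m below the top edge, so y_c = 1.235 m and h_c = 1.235 × 0.920505 = 1.13682 m.
A = 1.52 × 2.47 = 3.7544 m².
Resultant F = γ·h_c·A = 12.3606 × 1.13682 × 3.7544 = 52.756 kN.
I_c = b·h³/12 = 1.52 × 2.47³/12 = 1.90877 m⁴.
Centre of pressure: y_p = y_c + I_c/(y_c·A) = 1.235 + 1.90877/(1.235 × 3.7544) = 1.235 + 0.411667 = 1.64667 m along the plane.
The resultant acts 1.235 + 0.411667 = 1.64667 m (along the plate) below the hinge at the top edge, so the moment about the hinge is M = F × 1.64667 = 52.756 × 1.64667 = 86.8717 kN·m.
A normal force at the bottom, 2.47 m from the hinge, must supply this moment: P = 86.8717/2.47 = 35.1707 kN.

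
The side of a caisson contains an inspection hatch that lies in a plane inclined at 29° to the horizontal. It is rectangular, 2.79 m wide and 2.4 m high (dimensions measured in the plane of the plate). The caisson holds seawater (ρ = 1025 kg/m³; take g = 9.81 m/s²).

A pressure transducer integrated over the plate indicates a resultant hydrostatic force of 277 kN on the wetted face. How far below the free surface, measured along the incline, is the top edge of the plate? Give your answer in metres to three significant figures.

y_top ≈ 7.29 m

γ = ρg = 1025 × 9.81 / 1000 = 10.05525 kN/m³.
A = 2.79 × 2.4 = 6.696 m².
From F = γ·h_c·A, the centroid depth is h_c = 277/(10.05525 × 6.696) = 4.11407 m.
Let θ = 29° be the plate's angle to the horizontal; measure y along the incline from where the plane meets the free surface. Vertical depth h = y·sinθ with sinθ = 0.484810.
Along the incline, y_c = h_c/sinθ = 4.11407/0.484810 = 8.48594 m.
The centroid lies 2.4/2 = 1.2 m below the top edge, so the top edge sits at y_top = 8.48594 − 1.2 = 7.28594 m along the incline.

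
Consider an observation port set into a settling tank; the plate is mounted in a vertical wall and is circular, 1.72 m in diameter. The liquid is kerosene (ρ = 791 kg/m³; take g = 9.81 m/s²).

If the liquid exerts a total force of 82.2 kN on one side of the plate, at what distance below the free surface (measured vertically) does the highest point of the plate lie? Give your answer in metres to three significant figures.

γ = ρg = 791 × 9.81 / 1000 = 7.75971 kN/m³.
A = π(0.86)² = 2.32352 m².
From F = γ·h_c·A, the centroid depth is h_c = 82.2/(7.75971 × 2.32352) = 4.55911 m.
The centroid is at the centre, 0.86 m below the top of the plate, so the highest point sits at h_top = 4.55911 − 0.86 = 3.69911 m below the surface.

d_top ≈ 3.70 m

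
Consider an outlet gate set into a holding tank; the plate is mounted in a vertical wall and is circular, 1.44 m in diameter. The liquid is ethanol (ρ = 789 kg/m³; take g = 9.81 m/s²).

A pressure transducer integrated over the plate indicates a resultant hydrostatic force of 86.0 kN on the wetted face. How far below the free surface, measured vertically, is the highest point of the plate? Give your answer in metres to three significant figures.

γ = ρg = 789 × 9.81 / 1000 = 7.74009 kN/m³.
A = π(0.72)² = 1.6286 m².
From F = γ·h_c·A, the centroid depth is h_c = 86.0/(7.74009 × 1.6286) = 6.82241 m.
The centroid is at the centre, 0.72 m below the top of the plate, so the highest point sits at h_top = 6.82241 − 0.72 = 6.10241 m below the surface.

d_top ≈ 6.10 m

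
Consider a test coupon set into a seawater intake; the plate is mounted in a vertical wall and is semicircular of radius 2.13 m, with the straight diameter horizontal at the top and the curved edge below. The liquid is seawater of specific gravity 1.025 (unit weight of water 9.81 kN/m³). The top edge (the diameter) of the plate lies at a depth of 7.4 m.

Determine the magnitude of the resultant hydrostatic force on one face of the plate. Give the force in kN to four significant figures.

γ = 1.025 × 9.81 = 10.05525 kN/m³.
The centroid of a semicircle lies 4r/(3π) = 0.904 m from the diameter, here below the top edge, so the centroid depth is h_c = 7.4 + 0.904 = 8.304 m.
A = πr²/2 = π × 2.13²/2 = 7.12655 m².
Resultant F = γ·h_c·A = 10.05525 × 8.304 × 7.12655 = 595.058 kN.

F ≈ 595.1 kN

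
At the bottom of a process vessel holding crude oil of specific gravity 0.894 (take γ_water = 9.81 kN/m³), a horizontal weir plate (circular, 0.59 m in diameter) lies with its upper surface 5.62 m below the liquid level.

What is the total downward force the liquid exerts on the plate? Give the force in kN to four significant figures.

γ = 0.894 × 9.81 = 8.77014 kN/m³.
The plate is horizontal, so pressure is uniform at p = γ·h = 8.77014 × 5.62 = 49.2882 kN/m².
A = π(0.295)² = 0.273397 m².
F = p·A = 49.2882 × 0.273397 = 13.4752 kN.

F ≈ 13.48 kN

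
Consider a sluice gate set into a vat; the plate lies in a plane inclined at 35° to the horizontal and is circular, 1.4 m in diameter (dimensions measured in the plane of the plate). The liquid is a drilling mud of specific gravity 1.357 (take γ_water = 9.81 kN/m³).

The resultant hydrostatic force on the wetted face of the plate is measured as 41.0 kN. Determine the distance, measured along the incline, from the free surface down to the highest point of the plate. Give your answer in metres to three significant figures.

γ = 1.357 × 9.81 = 13.31217 kN/m³.
A = π(0.7)² = 1.53938 m².
From F = γ·h_c·A, the centroid depth is h_c = 41.0/(13.31217 × 1.53938) = 2.00073 m.
Let θ = 35° be the plate's angle to the horizontal; measure y along the incline from where the plane meets the free surface. Vertical depth h = y·sinθ with sinθ = 0.573576.
Along the incline, y_c = h_c/sinθ = 2.00073/0.573576 = 3.48817 m.
The centroid is at the centre, 0.7 m below the top of the plate, so the highest point sits at y_top = 3.48817 − 0.7 = 2.78817 m along the incline.

y_top ≈ 2.79 m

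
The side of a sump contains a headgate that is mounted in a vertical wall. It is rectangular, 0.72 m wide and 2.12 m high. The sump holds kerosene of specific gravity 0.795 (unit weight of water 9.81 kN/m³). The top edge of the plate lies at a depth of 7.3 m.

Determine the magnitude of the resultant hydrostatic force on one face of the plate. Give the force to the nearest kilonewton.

γ = 0.795 × 9.81 = 7.79895 kN/m³.
The centroid lies 2.12/2 = 1.06 m below the top edge, so the centroid depth is h_c = 7.3 + 1.06 = 8.36 m.
A = 0.72 × 2.12 = 1.5264 m².
Resultant F = γ·h_c·A = 7.79895 × 8.36 × 1.5264 = 99.5201 kN.

F ≈ 100 kN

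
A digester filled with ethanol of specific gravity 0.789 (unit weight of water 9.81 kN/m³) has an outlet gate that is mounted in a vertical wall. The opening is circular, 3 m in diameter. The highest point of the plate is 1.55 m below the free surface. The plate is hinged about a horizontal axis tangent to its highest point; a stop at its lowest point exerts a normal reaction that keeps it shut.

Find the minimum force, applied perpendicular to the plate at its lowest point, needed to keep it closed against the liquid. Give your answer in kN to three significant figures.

P ≈ 93.7 kN

γ = 0.789 × 9.81 = 7.74009 kN/m³.
The centroid is at the centre, 1.5 m below the top of the plate, so the centroid depth is h_c = 1.55 + 1.5 = 3.05 m.
A = π(1.5)² = 7.06858 m².
Resultant F = γ·h_c·A = 7.74009 × 3.05 × 7.06858 = 166.87 kN.
I_c = πr⁴/4 = π × 1.5⁴/4 = 3.97608 m⁴.
Centre of pressure: y_p = y_c + I_c/(y_c·A) = 3.05 + 3.97608/(3.05 × 7.06858) = 3.05 + 0.184426 = 3.23443 m along the plane.
The resultant acts 1.5 + 0.184426 = 1.68443 m (along the plate) below the hinge at the top edge, so the moment about the hinge is M = F × 1.68443 = 166.87 × 1.68443 = 281.081 kN·m.
A normal force at the bottom, 3 m from the hinge, must supply this moment: P = 281.081/3 = 93.6937 kN.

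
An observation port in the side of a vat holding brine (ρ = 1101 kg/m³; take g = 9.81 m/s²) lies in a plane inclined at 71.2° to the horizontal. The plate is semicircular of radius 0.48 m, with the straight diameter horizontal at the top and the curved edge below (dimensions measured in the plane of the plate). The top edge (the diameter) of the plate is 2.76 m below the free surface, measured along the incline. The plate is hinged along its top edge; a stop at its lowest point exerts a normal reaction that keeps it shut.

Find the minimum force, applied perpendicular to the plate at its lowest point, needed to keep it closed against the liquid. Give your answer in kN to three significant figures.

P ≈ 4.78 kN

γ = ρg = 1101 × 9.81 / 1000 = 10.80081 kN/m³.
Let θ = 71.2° be the plate's angle to the horizontal; measure y along the incline from where the plane meets the free surface. Vertical depth h = y·sinθ with sinθ = 0.946649.
The centroid of a semicircle lies 4r/(3π) = 0.203718 m from the diameter, here below the top edge, so y_c = 2.76 + 0.203718 = 2.96372 m and h_c = 2.96372 × 0.946649 = 2.8056 m.
A = πr²/2 = π × 0.48²/2 = 0.361911 m².
Resultant F = γ·h_c·A = 10.80081 × 2.8056 × 0.361911 = 10.9669 kN.
I_c = (π/8 − 8/(9π))·r⁴ = 0.109757 × 0.48⁴ = 0.00582636 m⁴.
Centre of pressure: y_p = y_c + I_c/(y_c·A) = 2.96372 + 0.00582636/(2.96372 × 0.361911) = 2.96372 + 0.00543198 = 2.96915 m along the plane.
The resultant acts 0.203718 + 0.00543198 = 0.20915 m (along the plate) below the hinge at the top edge, so the moment about the hinge is M = F × 0.20915 = 10.9669 × 0.20915 = 2.29373 kN·m.
A normal force at the bottom, 0.48 m from the hinge, must supply this moment: P = 2.29373/0.48 = 4.7786 kN.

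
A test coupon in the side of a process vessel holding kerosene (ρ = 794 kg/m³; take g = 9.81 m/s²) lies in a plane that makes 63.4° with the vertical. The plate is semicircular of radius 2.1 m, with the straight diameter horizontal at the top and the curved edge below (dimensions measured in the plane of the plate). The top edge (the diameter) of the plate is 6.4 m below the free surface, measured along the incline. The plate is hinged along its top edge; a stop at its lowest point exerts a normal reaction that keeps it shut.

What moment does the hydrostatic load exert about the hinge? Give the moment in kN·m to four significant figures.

M ≈ 164.4 kN·m

γ = ρg = 794 × 9.81 / 1000 = 7.78914 kN/m³.
The plate makes 63.4° with the vertical, i.e. θ = 90° − 63.4° = 26.6° to the horizontal. Measuring y along the incline from the free-surface line, vertical depth h = y·sinθ with sinθ = 0.447759.
The centroid of a semicircle lies 4r/(3π) = 0.891268 m from the diameter, here below the top edge, so y_c = 6.4 + 0.891268 = 7.29127 m and h_c = 7.29127 × 0.447759 = 3.26473 m.
A = πr²/2 = π × 2.1²/2 = 6.92721 m².
Resultant F = γ·h_c·A = 7.78914 × 3.26473 × 6.92721 = 176.155 kN.
I_c = (π/8 − 8/(9π))·r⁴ = 0.109757 × 2.1⁴ = 2.13457 m⁴.
Centre of pressure: y_p = y_c + I_c/(y_c·A) = 7.29127 + 2.13457/(7.29127 × 6.92721) = 7.29127 + 0.0422619 = 7.33353 m along the plane.
The resultant acts 0.891268 + 0.0422619 = 0.93353 m (along the plate) below the hinge at the top edge, so the moment about the hinge is M = F × 0.93353 = 176.155 × 0.93353 = 164.446 kN·m.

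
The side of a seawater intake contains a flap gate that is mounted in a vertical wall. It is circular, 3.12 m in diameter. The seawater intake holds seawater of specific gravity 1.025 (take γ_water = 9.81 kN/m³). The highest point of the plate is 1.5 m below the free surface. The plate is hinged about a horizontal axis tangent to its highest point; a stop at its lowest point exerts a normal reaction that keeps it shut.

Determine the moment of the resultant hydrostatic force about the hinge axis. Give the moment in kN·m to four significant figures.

γ = 1.025 × 9.81 = 10.05525 kN/m³.
The centroid is at the centre, 1.56 m below the top of the plate, so the centroid depth is h_c = 1.5 + 1.56 = 3.06 m.
A = π(1.56)² = 7.64538 m².
Resultant F = γ·h_c·A = 10.05525 × 3.06 × 7.64538 = 235.241 kN.
I_c = πr⁴/4 = π × 1.56⁴/4 = 4.65145 m⁴.
Centre of pressure: y_p = y_c + I_c/(y_c·A) = 3.06 + 4.65145/(3.06 × 7.64538) = 3.06 + 0.198824 = 3.25882 m along the plane.
The resultant acts 1.56 + 0.198824 = 1.75882 m (along the plate) below the hinge at the top edge, so the moment about the hinge is M = F × 1.75882 = 235.241 × 1.75882 = 413.747 kN·m.

M ≈ 413.7 kN·m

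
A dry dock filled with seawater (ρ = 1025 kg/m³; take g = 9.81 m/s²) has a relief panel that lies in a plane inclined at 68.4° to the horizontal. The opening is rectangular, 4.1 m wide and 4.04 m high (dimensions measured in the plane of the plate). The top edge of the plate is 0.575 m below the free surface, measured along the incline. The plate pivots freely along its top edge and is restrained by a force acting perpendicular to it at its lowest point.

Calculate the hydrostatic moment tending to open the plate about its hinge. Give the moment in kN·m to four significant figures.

M ≈ 1022 kN·m

γ = ρg = 1025 × 9.81 / 1000 = 10.05525 kN/m³.
Let θ = 68.4° be the plate's angle to the horizontal; measure y along the incline from where the plane meets the free surface. Vertical depth h = y·sinθ with sinθ = 0.929776.
The centroid lies 4.04/2 = 2.02 m below the top edge, so y_c = 0.575 + 2.02 = 2.595 m and h_c = 2.595 × 0.929776 = 2.41277 m.
A = 4.1 × 4.04 = 16.564 m².
Resultant F = γ·h_c·A = 10.05525 × 2.41277 × 16.564 = 401.859 kN.
I_c = b·h³/12 = 4.1 × 4.04³/12 = 22.5292 m⁴.
Centre of pressure: y_p = y_c + I_c/(y_c·A) = 2.595 + 22.5292/(2.595 × 16.564) = 2.595 + 0.524135 = 3.11913 m along the plane.
The resultant acts 2.02 + 0.524135 = 2.54413 m (along the plate) below the hinge at the top edge, so the moment about the hinge is M = F × 2.54413 = 401.859 × 2.54413 = 1022.38 kN·m.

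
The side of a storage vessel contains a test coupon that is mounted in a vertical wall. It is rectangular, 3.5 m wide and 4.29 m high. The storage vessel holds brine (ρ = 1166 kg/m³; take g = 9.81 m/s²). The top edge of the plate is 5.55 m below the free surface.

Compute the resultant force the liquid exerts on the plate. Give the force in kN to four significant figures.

F ≈ 1322 kN

γ = ρg = 1166 × 9.81 / 1000 = 11.43846 kN/m³.
The centroid lies 4.29/2 = 2.145 m below the top edge, so the centroid depth is h_c = 5.55 + 2.145 = 7.695 m.
A = 3.5 × 4.29 = 15.015 m².
Resultant F = γ·h_c·A = 11.43846 × 7.695 × 15.015 = 1321.6 kN.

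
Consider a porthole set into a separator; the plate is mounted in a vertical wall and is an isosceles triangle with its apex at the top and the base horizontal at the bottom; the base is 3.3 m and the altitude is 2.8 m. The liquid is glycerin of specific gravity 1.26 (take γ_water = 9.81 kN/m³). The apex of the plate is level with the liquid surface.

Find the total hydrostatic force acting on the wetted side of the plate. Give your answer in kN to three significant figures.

F ≈ 107 kN

γ = 1.26 × 9.81 = 12.3606 kN/m³.
With the apex up, the centroid sits 2h/3 = 2 × 2.8/3 = 1.86667 m below the apex, so the centroid depth is h_c = 1.86667 m.
A = ½ × 3.3 × 2.8 = 4.62 m².
Resultant F = γ·h_c·A = 12.3606 × 1.86667 × 4.62 = 106.598 kN.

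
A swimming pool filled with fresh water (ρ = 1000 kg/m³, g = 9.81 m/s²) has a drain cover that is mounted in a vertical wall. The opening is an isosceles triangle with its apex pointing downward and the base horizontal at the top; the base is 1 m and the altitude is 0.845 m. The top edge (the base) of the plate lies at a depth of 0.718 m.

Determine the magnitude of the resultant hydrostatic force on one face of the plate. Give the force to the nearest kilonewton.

γ = ρg = 1000 × 9.81 = 9810 N/m³ = 9.81 kN/m³.
With the apex down, the centroid sits h/3 = 0.845/3 = 0.281667 m below the base (the top edge), so the centroid depth is h_c = 0.718 + 0.281667 = 0.999667 m.
A = ½ × 1 × 0.845 = 0.4225 m².
Resultant F = γ·h_c·A = 9.81 × 0.999667 × 0.4225 = 4.14334 kN.

F ≈ 4 kN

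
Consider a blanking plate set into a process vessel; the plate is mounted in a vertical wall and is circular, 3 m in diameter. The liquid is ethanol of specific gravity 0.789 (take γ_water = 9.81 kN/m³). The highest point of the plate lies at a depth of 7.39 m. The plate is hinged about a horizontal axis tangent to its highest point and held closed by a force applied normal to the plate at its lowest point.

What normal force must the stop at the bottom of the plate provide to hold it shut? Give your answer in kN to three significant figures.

γ = 0.789 × 9.81 = 7.74009 kN/m³.
The centroid is at the centre, 1.5 m below the top of the plate, so the centroid depth is h_c = 7.39 + 1.5 = 8.89 m.
A = π(1.5)² = 7.06858 m².
Resultant F = γ·h_c·A = 7.74009 × 8.89 × 7.06858 = 486.385 kN.
I_c = πr⁴/4 = π × 1.5⁴/4 = 3.97608 m⁴.
Centre of pressure: y_p = y_c + I_c/(y_c·A) = 8.89 + 3.97608/(8.89 × 7.06858) = 8.89 + 0.0632734 = 8.95327 m along the plane.
The resultant acts 1.5 + 0.0632734 = 1.56327 m (along the plate) below the hinge at the top edge, so the moment about the hinge is M = F × 1.56327 = 486.385 × 1.56327 = 760.351 kN·m.
A normal force at the bottom, 3 m from the hinge, must supply this moment: P = 760.351/3 = 253.45 kN.

P ≈ 253 kN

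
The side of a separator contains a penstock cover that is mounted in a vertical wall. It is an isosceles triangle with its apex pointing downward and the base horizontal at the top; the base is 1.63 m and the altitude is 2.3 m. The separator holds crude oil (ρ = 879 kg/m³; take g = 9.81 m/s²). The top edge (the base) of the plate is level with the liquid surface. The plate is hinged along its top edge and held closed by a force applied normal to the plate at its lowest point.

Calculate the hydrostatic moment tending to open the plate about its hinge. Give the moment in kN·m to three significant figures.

γ = ρg = 879 × 9.81 / 1000 = 8.62299 kN/m³.
With the apex down, the centroid sits h/3 = 2.3/3 = 0.766667 m below the base (the top edge), so the centroid depth is h_c = 0.766667 m.
A = ½ × 1.63 × 2.3 = 1.8745 m².
Resultant F = γ·h_c·A = 8.62299 × 0.766667 × 1.8745 = 12.3922 kN.
I_c = b·h³/36 = 1.63 × 2.3³/36 = 0.550895 m⁴.
Centre of pressure: y_p = y_c + I_c/(y_c·A) = 0.766667 + 0.550895/(0.766667 × 1.8745) = 0.766667 + 0.383333 = 1.15 m along the plane.
The resultant acts 0.766667 + 0.383333 = 1.15 m (along the plate) below the hinge at the top edge, so the moment about the hinge is M = F × 1.15 = 12.3922 × 1.15 = 14.251 kN·m.

M ≈ 14.3 kN·m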